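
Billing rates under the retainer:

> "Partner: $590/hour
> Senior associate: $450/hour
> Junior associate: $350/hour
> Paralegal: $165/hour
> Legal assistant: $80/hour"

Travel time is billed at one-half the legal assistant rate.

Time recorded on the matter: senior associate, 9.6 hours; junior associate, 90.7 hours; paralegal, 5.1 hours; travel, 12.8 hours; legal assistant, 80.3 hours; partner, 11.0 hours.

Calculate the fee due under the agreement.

Partner: 11.0 × $590 = $6,490.00
Senior associate: 9.6 × $450 = $4,320.00
Junior associate: 90.7 × $350 = $31,745.00
Paralegal: 5.1 × $165 = $841.50
Legal assistant: 80.3 × $80 = $6,424.00
Subtotal: $6,490.00 + $4,320.00 + $31,745.00 + $841.50 + $6,424.00 = $49,820.50
Travel: 12.8 × ($80 ÷ 2) = 12.8 × $40.00 = $512.00
Total: $49,820.50 + $512.00 = $50,332.50

$50,332.50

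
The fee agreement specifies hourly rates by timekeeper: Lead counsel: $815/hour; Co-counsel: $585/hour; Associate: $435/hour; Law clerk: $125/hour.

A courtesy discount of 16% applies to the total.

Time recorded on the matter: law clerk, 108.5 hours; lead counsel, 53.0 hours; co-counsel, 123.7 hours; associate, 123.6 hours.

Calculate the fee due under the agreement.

$153,625.92

Lead counsel: 53.0 × $815 = $43,195.00
Co-counsel: 123.7 × $585 = $72,364.50
Associate: 123.6 × $435 = $53,766.00
Law clerk: 108.5 × $125 = $13,562.50
Subtotal: $182,888.00
Less 16% discount: −$29,262.08
Total: $182,888.00 − $29,262.08 = $153,625.92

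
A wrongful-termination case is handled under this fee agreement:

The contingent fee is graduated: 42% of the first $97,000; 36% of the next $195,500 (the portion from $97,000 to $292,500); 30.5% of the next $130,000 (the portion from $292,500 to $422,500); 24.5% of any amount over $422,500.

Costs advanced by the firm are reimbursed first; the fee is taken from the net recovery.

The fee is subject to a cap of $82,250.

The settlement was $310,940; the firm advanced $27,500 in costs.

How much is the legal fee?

Fee base (net of costs): $310,940 − $27,500 = $283,440
First $97,000 at 42% = $40,740.00
Remaining $186,440 at 36% = $67,118.40
Fee: $40,740.00 + $67,118.40 = $107,858.40
$107,858.40 exceeds the $82,250 cap, so the fee is capped at $82,250.00.

$82,250.00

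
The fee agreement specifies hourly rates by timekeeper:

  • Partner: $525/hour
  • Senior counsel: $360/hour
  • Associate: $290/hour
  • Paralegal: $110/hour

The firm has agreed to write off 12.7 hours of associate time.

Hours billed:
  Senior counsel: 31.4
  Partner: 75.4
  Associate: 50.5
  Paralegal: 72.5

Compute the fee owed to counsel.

Partner: 75.4 × $525 = $39,585.00
Senior counsel: 31.4 × $360 = $11,304.00
Associate: 50.5 × $290 = $14,645.00
Paralegal: 72.5 × $110 = $7,975.00
Subtotal: $73,509.00
Write-off: 12.7 × $290 = $3,683.00
Total: $73,509.00 − $3,683.00 = $69,826.00

$69,826.00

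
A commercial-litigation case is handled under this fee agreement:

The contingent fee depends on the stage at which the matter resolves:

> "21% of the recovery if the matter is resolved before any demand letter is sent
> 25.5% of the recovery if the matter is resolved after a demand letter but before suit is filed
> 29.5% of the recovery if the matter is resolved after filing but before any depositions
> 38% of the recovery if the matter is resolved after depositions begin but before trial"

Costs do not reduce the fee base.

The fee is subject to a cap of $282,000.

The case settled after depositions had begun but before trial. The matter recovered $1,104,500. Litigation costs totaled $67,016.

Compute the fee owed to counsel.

$282,000.00

Fee base is the gross recovery, $1,104,500; costs are reimbursed separately.
The matter settled after depositions had begun but before trial, so the 38% rate applies.
$1,104,500 × 38% = $419,710.00
$419,710.00 exceeds the $282,000 cap, so the fee is capped at $282,000.00.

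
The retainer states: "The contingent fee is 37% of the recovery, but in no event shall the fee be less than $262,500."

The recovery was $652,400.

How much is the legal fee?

$262,500.00

37% of $652,400 = $241,388.00
That is below the $262,500 minimum, so the minimum applies.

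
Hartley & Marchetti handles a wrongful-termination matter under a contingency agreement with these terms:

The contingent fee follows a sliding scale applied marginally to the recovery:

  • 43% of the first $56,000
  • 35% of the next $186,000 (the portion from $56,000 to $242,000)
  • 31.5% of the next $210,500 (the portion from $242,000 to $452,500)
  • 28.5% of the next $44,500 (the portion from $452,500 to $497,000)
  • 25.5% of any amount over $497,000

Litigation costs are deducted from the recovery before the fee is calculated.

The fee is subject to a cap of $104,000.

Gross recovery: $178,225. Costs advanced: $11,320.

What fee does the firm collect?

$62,896.75

Fee base (net of costs): $178,225 − $11,320 = $166,905
First $56,000 at 43% = $24,080.00
Remaining $110,905 at 35% = $38,816.75
Fee: $24,080.00 + $38,816.75 = $62,896.75
$62,896.75 is under the $104,000 cap.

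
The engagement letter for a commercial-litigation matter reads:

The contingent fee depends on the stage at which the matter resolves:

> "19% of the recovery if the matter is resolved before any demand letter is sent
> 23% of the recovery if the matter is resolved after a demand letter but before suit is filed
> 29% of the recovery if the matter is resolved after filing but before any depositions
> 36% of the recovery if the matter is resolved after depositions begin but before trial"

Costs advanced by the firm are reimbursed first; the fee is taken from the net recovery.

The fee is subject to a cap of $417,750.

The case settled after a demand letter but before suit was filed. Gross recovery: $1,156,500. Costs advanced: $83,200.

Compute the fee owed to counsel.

$246,859.00

Fee base (net of costs): $1,156,500 − $83,200 = $1,073,300
The matter settled after a demand letter but before suit was filed, so the 23% rate applies.
$1,073,300 × 23% = $246,859.00
$246,859.00 is under the $417,750 cap.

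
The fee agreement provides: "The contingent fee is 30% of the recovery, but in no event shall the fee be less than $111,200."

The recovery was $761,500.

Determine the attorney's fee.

30% of $761,500 = $228,450.00
That exceeds the $111,200 minimum.

$228,450.00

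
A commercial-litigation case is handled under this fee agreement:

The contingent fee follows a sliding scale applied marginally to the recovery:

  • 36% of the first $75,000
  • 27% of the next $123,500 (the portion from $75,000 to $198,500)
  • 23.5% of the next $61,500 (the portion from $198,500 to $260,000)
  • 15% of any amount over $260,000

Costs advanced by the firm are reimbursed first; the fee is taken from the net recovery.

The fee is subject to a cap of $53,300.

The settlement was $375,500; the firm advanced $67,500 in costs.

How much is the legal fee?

$53,300.00

Fee base (net of costs): $375,500 − $67,500 = $308,000
First $75,000 at 36% = $27,000.00
Next $123,500 at 27% = $33,345.00
Next $61,500 at 23.5% = $14,452.50
Remaining $48,000 at 15% = $7,200.00
Fee: $27,000.00 + $33,345.00 + $14,452.50 + $7,200.00 = $81,997.50
$81,997.50 exceeds the $53,300 cap, so the fee is capped at $53,300.00.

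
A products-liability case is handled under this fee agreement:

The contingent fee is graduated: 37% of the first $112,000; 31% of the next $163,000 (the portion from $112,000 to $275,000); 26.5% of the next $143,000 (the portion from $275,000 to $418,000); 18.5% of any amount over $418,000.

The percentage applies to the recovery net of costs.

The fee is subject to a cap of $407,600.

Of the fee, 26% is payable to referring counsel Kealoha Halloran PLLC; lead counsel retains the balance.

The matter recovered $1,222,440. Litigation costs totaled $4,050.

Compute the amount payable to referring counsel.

Fee base (net of costs): $1,222,440 − $4,050 = $1,218,390
First $112,000 at 37% = $41,440.00
Next $163,000 at 31% = $50,530.00
Next $143,000 at 26.5% = $37,895.00
Remaining $800,390 at 18.5% = $148,072.15
Fee: $41,440.00 + $50,530.00 + $37,895.00 + $148,072.15 = $277,937.15
$277,937.15 is under the $407,600 cap.
Referral share: 26% of $277,937.15 = $72,263.66; lead counsel retains $277,937.15 − $72,263.66 = $205,673.49.

$72,263.66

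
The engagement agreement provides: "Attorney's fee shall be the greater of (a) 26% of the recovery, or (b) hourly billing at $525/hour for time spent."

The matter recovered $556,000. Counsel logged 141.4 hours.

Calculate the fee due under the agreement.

(a) 26% of $556,000 = $144,560.00
(b) 141.4 × $525 = $74,235.00
The greater is (a): $144,560.00.

$144,560.00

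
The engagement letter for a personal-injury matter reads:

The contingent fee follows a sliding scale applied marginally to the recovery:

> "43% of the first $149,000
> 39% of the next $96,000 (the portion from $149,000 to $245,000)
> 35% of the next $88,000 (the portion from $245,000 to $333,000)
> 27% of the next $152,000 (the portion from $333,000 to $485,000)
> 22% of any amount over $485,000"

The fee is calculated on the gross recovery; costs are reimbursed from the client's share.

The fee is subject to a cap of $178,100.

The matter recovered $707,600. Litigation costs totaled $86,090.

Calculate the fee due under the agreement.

$178,100.00

Fee base is the gross recovery, $707,600; costs are reimbursed separately.
First $149,000 at 43% = $64,070.00
Next $96,000 at 39% = $37,440.00
Next $88,000 at 35% = $30,800.00
Next $152,000 at 27% = $41,040.00
Remaining $222,600 at 22% = $48,972.00
Fee: $64,070.00 + $37,440.00 + $30,800.00 + $41,040.00 + $48,972.00 = $222,322.00
$222,322.00 exceeds the $178,100 cap, so the fee is capped at $178,100.00.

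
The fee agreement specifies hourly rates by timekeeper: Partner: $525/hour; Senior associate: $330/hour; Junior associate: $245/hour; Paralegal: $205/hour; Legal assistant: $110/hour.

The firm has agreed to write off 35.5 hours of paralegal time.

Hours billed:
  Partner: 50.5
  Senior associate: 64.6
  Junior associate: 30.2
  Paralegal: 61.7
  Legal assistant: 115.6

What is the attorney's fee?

Partner: 50.5 × $525 = $26,512.50
Senior associate: 64.6 × $330 = $21,318.00
Junior associate: 30.2 × $245 = $7,399.00
Paralegal: 61.7 × $205 = $12,648.50
Legal assistant: 115.6 × $110 = $12,716.00
Subtotal: $80,594.00
Write-off: 35.5 × $205 = $7,277.50
Total: $80,594.00 − $7,277.50 = $73,316.50

$73,316.50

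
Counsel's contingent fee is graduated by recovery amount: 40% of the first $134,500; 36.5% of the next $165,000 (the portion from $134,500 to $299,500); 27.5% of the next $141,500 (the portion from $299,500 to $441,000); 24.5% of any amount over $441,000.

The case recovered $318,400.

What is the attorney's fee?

First $134,500 at 40% = $53,800.00
Next $165,000 at 36.5% = $60,225.00
Remaining $18,900 at 27.5% = $5,197.50
Fee: $53,800.00 + $60,225.00 + $5,197.50 = $119,222.50

$119,222.50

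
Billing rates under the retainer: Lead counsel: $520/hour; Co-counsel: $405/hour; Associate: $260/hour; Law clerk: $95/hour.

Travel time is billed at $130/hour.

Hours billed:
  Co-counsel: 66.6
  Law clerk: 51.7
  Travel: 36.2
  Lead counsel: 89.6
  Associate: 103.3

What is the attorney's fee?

Lead counsel: 89.6 × $520 = $46,592.00
Co-counsel: 66.6 × $405 = $26,973.00
Associate: 103.3 × $260 = $26,858.00
Law clerk: 51.7 × $95 = $4,911.50
Subtotal: $46,592.00 + $26,973.00 + $26,858.00 + $4,911.50 = $105,334.50
Travel: 36.2 × $130 = $4,706.00
Total: $105,334.50 + $4,706.00 = $110,040.50

$110,040.50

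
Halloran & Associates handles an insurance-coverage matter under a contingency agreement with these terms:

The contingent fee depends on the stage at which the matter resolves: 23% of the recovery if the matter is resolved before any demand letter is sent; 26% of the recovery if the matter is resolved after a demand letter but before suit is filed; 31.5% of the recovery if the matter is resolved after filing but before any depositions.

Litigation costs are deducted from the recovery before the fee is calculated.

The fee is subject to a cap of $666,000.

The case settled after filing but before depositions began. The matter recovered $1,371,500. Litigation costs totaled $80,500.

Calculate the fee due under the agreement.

Fee base (net of costs): $1,371,500 − $80,500 = $1,291,000
The matter settled after filing but before depositions began, so the 31.5% rate applies.
$1,291,000 × 31.5% = $406,665.00
$406,665.00 is under the $666,000 cap.

$406,665.00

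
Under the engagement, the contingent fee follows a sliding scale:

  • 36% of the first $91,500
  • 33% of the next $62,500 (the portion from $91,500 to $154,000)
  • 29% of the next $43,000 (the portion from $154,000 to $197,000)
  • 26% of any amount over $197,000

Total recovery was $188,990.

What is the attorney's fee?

First $91,500 at 36% = $32,940.00
Next $62,500 at 33% = $20,625.00
Remaining $34,990 at 29% = $10,147.10
Fee: $32,940.00 + $20,625.00 + $10,147.10 = $63,712.10

$63,712.10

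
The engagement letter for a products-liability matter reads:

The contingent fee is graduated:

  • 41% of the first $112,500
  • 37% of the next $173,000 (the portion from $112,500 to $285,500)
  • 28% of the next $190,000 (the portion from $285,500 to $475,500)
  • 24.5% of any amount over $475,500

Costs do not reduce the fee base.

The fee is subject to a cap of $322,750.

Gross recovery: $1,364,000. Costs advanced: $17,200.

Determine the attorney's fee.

Fee base is the gross recovery, $1,364,000; costs are reimbursed separately.
First $112,500 at 41% = $46,125.00
Next $173,000 at 37% = $64,010.00
Next $190,000 at 28% = $53,200.00
Remaining $888,500 at 24.5% = $217,682.50
Fee: $46,125.00 + $64,010.00 + $53,200.00 + $217,682.50 = $381,017.50
$381,017.50 exceeds the $322,750 cap, so the fee is capped at $322,750.00.

$322,750.00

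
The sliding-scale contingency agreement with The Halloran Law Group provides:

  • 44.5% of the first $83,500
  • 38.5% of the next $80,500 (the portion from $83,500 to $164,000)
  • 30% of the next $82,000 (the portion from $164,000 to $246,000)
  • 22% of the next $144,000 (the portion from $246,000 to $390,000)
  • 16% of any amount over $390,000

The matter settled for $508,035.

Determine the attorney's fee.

$143,315.60

First $83,500 at 44.5% = $37,157.50
Next $80,500 at 38.5% = $30,992.50
Next $82,000 at 30% = $24,600.00
Next $144,000 at 22% = $31,680.00
Remaining $118,035 at 16% = $18,885.60
Fee: $37,157.50 + $30,992.50 + $24,600.00 + $31,680.00 + $18,885.60 = $143,315.60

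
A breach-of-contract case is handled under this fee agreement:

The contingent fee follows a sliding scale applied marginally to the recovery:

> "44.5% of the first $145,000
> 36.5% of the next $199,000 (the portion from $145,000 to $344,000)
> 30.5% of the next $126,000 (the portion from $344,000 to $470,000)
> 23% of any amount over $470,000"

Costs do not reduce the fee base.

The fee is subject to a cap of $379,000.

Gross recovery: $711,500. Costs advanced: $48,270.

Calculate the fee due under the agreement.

$231,135.00

Fee base is the gross recovery, $711,500; costs are reimbursed separately.
First $145,000 at 44.5% = $64,525.00
Next $199,000 at 36.5% = $72,635.00
Next $126,000 at 30.5% = $38,430.00
Remaining $241,500 at 23% = $55,545.00
Fee: $64,525.00 + $72,635.00 + $38,430.00 + $55,545.00 = $231,135.00
$231,135.00 is under the $379,000 cap.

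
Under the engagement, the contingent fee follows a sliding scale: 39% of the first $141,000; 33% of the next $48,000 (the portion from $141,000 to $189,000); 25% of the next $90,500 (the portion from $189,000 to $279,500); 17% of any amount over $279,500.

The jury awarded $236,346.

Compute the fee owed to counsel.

First $141,000 at 39% = $54,990.00
Next $48,000 at 33% = $15,840.00
Remaining $47,346 at 25% = $11,836.50
Fee: $54,990.00 + $15,840.00 + $11,836.50 = $82,666.50

$82,666.50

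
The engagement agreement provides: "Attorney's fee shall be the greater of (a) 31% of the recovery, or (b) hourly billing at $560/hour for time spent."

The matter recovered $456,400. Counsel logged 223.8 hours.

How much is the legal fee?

$141,484.00

(a) 31% of $456,400 = $141,484.00
(b) 223.8 × $560 = $125,328.00
The greater is (a): $141,484.00.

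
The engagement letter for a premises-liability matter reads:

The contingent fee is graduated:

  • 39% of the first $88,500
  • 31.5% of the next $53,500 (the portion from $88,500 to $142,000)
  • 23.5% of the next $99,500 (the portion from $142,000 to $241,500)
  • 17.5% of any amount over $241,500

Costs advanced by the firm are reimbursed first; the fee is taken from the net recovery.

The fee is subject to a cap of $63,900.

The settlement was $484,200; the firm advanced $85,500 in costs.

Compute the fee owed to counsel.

$63,900.00

Fee base (net of costs): $484,200 − $85,500 = $398,700
First $88,500 at 39% = $34,515.00
Next $53,500 at 31.5% = $16,852.50
Next $99,500 at 23.5% = $23,382.50
Remaining $157,200 at 17.5% = $27,510.00
Fee: $34,515.00 + $16,852.50 + $23,382.50 + $27,510.00 = $102,260.00
$102,260.00 exceeds the $63,900 cap, so the fee is capped at $63,900.00.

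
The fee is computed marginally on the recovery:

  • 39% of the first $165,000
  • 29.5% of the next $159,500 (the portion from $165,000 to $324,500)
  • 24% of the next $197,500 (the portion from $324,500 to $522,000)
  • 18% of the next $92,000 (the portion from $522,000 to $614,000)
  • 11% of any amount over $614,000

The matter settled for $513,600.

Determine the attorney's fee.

$156,786.50

First $165,000 at 39% = $64,350.00
Next $159,500 at 29.5% = $47,052.50
Remaining $189,100 at 24% = $45,384.00
Fee: $64,350.00 + $47,052.50 + $45,384.00 = $156,786.50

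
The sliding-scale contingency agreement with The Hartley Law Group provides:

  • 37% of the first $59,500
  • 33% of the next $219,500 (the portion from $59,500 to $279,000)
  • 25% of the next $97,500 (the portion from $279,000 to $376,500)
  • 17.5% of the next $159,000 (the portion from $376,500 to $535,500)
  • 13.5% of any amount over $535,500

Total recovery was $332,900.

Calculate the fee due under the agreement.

First $59,500 at 37% = $22,015.00
Next $219,500 at 33% = $72,435.00
Remaining $53,900 at 25% = $13,475.00
Fee: $22,015.00 + $72,435.00 + $13,475.00 = $107,925.00

$107,925.00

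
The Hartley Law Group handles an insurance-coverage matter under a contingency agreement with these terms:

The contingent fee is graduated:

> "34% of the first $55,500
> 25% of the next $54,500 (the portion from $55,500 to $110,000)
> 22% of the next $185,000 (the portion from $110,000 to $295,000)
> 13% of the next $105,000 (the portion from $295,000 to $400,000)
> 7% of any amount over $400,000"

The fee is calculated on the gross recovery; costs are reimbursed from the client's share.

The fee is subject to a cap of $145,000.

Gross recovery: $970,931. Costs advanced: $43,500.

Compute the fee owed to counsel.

$126,810.17

Fee base is the gross recovery, $970,931; costs are reimbursed separately.
First $55,500 at 34% = $18,870.00
Next $54,500 at 25% = $13,625.00
Next $185,000 at 22% = $40,700.00
Next $105,000 at 13% = $13,650.00
Remaining $570,931 at 7% = $39,965.17
Fee: $18,870.00 + $13,625.00 + $40,700.00 + $13,650.00 + $39,965.17 = $126,810.17
$126,810.17 is under the $145,000 cap.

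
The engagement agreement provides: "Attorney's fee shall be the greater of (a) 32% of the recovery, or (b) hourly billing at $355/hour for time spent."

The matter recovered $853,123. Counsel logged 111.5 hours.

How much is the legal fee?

$272,999.36

(a) 32% of $853,123 = $272,999.36
(b) 111.5 × $355 = $39,582.50
The greater is (a): $272,999.36.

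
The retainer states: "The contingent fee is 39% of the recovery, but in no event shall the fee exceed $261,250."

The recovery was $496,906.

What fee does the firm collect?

39% of $496,906 = $193,793.34
That is under the $261,250 cap.

$193,793.34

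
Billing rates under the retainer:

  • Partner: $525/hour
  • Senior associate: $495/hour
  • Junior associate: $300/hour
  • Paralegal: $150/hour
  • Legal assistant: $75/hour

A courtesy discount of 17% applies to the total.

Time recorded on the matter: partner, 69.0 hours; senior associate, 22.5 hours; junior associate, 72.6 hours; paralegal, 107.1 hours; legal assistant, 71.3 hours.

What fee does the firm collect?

$75,160.65

Partner: 69.0 × $525 = $36,225.00
Senior associate: 22.5 × $495 = $11,137.50
Junior associate: 72.6 × $300 = $21,780.00
Paralegal: 107.1 × $150 = $16,065.00
Legal assistant: 71.3 × $75 = $5,347.50
Subtotal: $90,555.00
Less 17% discount: −$15,394.35
Total: $90,555.00 − $15,394.35 = $75,160.65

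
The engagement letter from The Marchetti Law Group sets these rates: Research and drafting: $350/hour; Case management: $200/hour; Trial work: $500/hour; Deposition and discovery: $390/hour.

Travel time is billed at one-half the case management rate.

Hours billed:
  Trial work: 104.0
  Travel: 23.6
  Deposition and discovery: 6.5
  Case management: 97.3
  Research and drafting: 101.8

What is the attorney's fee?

Research and drafting: 101.8 × $350 = $35,630.00
Case management: 97.3 × $200 = $19,460.00
Trial work: 104.0 × $500 = $52,000.00
Deposition and discovery: 6.5 × $390 = $2,535.00
Subtotal: $35,630.00 + $19,460.00 + $52,000.00 + $2,535.00 = $109,625.00
Travel: 23.6 × ($200 ÷ 2) = 23.6 × $100.00 = $2,360.00
Total: $109,625.00 + $2,360.00 = $111,985.00

$111,985.00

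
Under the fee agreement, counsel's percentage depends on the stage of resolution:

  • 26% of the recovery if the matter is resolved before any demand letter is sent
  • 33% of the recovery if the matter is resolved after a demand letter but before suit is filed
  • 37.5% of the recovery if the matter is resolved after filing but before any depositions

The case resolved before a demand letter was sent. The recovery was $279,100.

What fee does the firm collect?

The matter resolved before a demand letter was sent, so the 26% rate applies.
$279,100 × 26% = $72,566.00

$72,566.00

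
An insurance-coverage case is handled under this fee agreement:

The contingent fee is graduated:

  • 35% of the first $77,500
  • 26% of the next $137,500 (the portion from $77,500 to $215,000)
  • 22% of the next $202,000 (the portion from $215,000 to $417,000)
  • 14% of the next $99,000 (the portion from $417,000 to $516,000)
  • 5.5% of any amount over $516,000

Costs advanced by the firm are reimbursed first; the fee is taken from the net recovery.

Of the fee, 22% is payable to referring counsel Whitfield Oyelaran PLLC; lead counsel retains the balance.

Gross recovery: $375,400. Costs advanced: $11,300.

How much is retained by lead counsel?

Fee base (net of costs): $375,400 − $11,300 = $364,100
First $77,500 at 35% = $27,125.00
Next $137,500 at 26% = $35,750.00
Remaining $149,100 at 22% = $32,802.00
Fee: $27,125.00 + $35,750.00 + $32,802.00 = $95,677.00
Referral share: 22% of $95,677.00 = $21,048.94; lead counsel retains $95,677.00 − $21,048.94 = $74,628.06.

$74,628.06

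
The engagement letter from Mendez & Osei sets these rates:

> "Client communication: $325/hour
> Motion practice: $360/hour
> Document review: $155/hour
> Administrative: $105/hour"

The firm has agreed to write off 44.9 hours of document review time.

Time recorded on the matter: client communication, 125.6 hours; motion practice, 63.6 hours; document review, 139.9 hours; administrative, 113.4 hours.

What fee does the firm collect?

Client communication: 125.6 × $325 = $40,820.00
Motion practice: 63.6 × $360 = $22,896.00
Document review: 139.9 × $155 = $21,684.50
Administrative: 113.4 × $105 = $11,907.00
Subtotal: $97,307.50
Write-off: 44.9 × $155 = $6,959.50
Total: $97,307.50 − $6,959.50 = $90,348.00

$90,348.00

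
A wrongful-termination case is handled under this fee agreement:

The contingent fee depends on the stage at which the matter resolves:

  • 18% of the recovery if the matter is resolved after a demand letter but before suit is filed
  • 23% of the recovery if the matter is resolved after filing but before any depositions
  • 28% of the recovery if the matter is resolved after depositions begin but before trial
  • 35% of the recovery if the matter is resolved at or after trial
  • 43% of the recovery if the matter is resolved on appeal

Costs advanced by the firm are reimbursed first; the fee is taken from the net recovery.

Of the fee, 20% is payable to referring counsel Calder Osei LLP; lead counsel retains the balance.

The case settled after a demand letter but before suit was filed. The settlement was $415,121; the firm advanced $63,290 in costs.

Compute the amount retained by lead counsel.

Fee base (net of costs): $415,121 − $63,290 = $351,831
The matter settled after a demand letter but before suit was filed, so the 18% rate applies.
$351,831 × 18% = $63,329.58
Referral share: 20% of $63,329.58 = $12,665.92; lead counsel retains $63,329.58 − $12,665.92 = $50,663.66.

$50,663.66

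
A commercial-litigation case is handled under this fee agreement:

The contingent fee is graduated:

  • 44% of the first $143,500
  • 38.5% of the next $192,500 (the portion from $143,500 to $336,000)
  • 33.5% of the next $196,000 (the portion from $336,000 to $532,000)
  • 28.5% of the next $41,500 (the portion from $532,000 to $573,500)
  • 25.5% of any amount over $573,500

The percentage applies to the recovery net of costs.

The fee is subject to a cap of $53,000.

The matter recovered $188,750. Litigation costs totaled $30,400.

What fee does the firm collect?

$53,000.00

Fee base (net of costs): $188,750 − $30,400 = $158,350
First $143,500 at 44% = $63,140.00
Remaining $14,850 at 38.5% = $5,717.25
Fee: $63,140.00 + $5,717.25 = $68,857.25
$68,857.25 exceeds the $53,000 cap, so the fee is capped at $53,000.00.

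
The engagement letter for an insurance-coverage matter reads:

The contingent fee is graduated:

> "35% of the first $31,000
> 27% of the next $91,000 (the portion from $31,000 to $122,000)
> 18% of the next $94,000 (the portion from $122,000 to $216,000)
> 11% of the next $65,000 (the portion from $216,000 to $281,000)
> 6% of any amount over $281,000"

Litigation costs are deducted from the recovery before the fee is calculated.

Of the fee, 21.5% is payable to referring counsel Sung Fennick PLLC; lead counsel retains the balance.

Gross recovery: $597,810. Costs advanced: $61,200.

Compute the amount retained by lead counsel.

$58,738.88

Fee base (net of costs): $597,810 − $61,200 = $536,610
First $31,000 at 35% = $10,850.00
Next $91,000 at 27% = $24,570.00
Next $94,000 at 18% = $16,920.00
Next $65,000 at 11% = $7,150.00
Remaining $255,610 at 6% = $15,336.60
Fee: $10,850.00 + $24,570.00 + $16,920.00 + $7,150.00 + $15,336.60 = $74,826.60
Referral share: 21.5% of $74,826.60 = $16,087.72; lead counsel retains $74,826.60 − $16,087.72 = $58,738.88.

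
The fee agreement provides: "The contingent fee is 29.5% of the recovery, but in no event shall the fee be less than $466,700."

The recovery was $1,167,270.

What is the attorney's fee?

$466,700.00

29.5% of $1,167,270 = $344,344.65
That is below the $466,700 minimum, so the minimum applies.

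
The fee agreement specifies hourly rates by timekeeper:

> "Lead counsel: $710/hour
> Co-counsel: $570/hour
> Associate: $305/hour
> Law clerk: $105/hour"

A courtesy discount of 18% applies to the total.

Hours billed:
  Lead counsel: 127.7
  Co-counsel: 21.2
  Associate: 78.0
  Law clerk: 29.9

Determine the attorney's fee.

Lead counsel: 127.7 × $710 = $90,667.00
Co-counsel: 21.2 × $570 = $12,084.00
Associate: 78.0 × $305 = $23,790.00
Law clerk: 29.9 × $105 = $3,139.50
Subtotal: $129,680.50
Less 18% discount: −$23,342.49
Total: $129,680.50 − $23,342.49 = $106,338.01

$106,338.01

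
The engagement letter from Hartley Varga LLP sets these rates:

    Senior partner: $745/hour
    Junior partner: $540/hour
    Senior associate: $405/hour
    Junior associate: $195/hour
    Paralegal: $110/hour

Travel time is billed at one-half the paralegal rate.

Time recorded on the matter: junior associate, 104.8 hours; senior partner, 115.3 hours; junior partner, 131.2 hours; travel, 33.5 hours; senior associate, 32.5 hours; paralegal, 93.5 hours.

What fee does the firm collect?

$202,472.50

Senior partner: 115.3 × $745 = $85,898.50
Junior partner: 131.2 × $540 = $70,848.00
Senior associate: 32.5 × $405 = $13,162.50
Junior associate: 104.8 × $195 = $20,436.00
Paralegal: 93.5 × $110 = $10,285.00
Subtotal: $85,898.50 + $70,848.00 + $13,162.50 + $20,436.00 + $10,285.00 = $200,630.00
Travel: 33.5 × ($110 ÷ 2) = 33.5 × $55.00 = $1,842.50
Total: $200,630.00 + $1,842.50 = $202,472.50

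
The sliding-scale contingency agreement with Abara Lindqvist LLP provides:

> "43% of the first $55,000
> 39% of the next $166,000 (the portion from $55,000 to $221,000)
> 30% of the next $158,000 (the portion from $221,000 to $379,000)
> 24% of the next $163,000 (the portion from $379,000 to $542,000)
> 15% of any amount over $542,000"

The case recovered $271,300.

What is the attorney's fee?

First $55,000 at 43% = $23,650.00
Next $166,000 at 39% = $64,740.00
Remaining $50,300 at 30% = $15,090.00
Fee: $23,650.00 + $64,740.00 + $15,090.00 = $103,480.00

$103,480.00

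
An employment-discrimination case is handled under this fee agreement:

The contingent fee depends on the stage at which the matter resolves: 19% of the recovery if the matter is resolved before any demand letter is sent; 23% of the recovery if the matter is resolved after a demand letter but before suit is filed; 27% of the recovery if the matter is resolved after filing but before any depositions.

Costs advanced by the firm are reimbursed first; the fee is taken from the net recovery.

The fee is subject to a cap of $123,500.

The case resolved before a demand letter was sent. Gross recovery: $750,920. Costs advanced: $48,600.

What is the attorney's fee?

Fee base (net of costs): $750,920 − $48,600 = $702,320
The matter resolved before a demand letter was sent, so the 19% rate applies.
$702,320 × 19% = $133,440.80
$133,440.80 exceeds the $123,500 cap, so the fee is capped at $123,500.00.

$123,500.00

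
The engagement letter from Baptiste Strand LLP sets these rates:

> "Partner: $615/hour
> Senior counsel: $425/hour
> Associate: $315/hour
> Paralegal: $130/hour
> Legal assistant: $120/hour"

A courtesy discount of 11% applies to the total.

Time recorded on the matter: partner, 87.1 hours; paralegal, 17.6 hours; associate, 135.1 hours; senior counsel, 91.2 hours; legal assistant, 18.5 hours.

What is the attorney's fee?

Partner: 87.1 × $615 = $53,566.50
Senior counsel: 91.2 × $425 = $38,760.00
Associate: 135.1 × $315 = $42,556.50
Paralegal: 17.6 × $130 = $2,288.00
Legal assistant: 18.5 × $120 = $2,220.00
Subtotal: $139,391.00
Less 11% discount: −$15,333.01
Total: $139,391.00 − $15,333.01 = $124,057.99

$124,057.99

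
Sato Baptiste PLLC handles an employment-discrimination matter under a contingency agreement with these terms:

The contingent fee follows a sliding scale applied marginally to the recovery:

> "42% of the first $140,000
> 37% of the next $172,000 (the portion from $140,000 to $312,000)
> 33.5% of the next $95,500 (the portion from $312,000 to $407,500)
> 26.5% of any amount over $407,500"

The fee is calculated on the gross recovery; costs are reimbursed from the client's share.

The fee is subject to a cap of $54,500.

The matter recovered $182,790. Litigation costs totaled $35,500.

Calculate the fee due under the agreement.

Fee base is the gross recovery, $182,790; costs are reimbursed separately.
First $140,000 at 42% = $58,800.00
Remaining $42,790 at 37% = $15,832.30
Fee: $58,800.00 + $15,832.30 = $74,632.30
$74,632.30 exceeds the $54,500 cap, so the fee is capped at $54,500.00.

$54,500.00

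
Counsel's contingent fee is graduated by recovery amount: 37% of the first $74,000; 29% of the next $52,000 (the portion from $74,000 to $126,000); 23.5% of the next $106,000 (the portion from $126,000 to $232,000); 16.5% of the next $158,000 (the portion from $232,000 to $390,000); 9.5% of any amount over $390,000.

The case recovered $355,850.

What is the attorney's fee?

First $74,000 at 37% = $27,380.00
Next $52,000 at 29% = $15,080.00
Next $106,000 at 23.5% = $24,910.00
Remaining $123,850 at 16.5% = $20,435.25
Fee: $27,380.00 + $15,080.00 + $24,910.00 + $20,435.25 = $87,805.25

$87,805.25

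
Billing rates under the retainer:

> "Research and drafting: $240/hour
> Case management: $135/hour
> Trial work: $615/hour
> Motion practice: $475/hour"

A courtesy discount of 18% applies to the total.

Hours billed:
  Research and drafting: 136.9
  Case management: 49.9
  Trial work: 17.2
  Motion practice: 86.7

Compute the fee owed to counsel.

Research and drafting: 136.9 × $240 = $32,856.00
Case management: 49.9 × $135 = $6,736.50
Trial work: 17.2 × $615 = $10,578.00
Motion practice: 86.7 × $475 = $41,182.50
Subtotal: $91,353.00
Less 18% discount: −$16,443.54
Total: $91,353.00 − $16,443.54 = $74,909.46

$74,909.46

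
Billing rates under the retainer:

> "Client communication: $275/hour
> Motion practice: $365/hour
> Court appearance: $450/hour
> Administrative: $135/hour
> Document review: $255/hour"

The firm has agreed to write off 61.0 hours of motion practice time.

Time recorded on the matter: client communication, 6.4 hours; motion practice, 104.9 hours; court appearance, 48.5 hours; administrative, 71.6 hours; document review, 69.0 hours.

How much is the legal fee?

Client communication: 6.4 × $275 = $1,760.00
Motion practice: 104.9 × $365 = $38,288.50
Court appearance: 48.5 × $450 = $21,825.00
Administrative: 71.6 × $135 = $9,666.00
Document review: 69.0 × $255 = $17,595.00
Subtotal: $89,134.50
Write-off: 61.0 × $365 = $22,265.00
Total: $89,134.50 − $22,265.00 = $66,869.50

$66,869.50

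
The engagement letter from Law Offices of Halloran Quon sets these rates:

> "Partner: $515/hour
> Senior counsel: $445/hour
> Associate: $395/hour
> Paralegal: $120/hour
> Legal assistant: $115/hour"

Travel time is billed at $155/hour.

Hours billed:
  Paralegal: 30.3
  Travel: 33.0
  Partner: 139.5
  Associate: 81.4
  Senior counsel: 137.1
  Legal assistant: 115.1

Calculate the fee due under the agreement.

$186,992.50

Partner: 139.5 × $515 = $71,842.50
Senior counsel: 137.1 × $445 = $61,009.50
Associate: 81.4 × $395 = $32,153.00
Paralegal: 30.3 × $120 = $3,636.00
Legal assistant: 115.1 × $115 = $13,236.50
Subtotal: $71,842.50 + $61,009.50 + $32,153.00 + $3,636.00 + $13,236.50 = $181,877.50
Travel: 33.0 × $155 = $5,115.00
Total: $181,877.50 + $5,115.00 = $186,992.50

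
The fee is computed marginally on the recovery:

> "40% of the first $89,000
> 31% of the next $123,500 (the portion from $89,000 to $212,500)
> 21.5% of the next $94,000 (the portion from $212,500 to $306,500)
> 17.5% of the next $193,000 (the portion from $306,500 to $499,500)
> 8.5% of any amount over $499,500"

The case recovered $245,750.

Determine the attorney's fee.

First $89,000 at 40% = $35,600.00
Next $123,500 at 31% = $38,285.00
Remaining $33,250 at 21.5% = $7,148.75
Fee: $35,600.00 + $38,285.00 + $7,148.75 = $81,033.75

$81,033.75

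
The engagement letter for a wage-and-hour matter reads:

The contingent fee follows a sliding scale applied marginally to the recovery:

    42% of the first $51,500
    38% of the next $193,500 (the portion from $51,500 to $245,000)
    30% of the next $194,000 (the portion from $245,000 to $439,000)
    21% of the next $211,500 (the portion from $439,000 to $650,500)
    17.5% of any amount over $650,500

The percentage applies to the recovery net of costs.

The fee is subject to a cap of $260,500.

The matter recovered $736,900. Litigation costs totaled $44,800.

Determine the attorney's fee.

Fee base (net of costs): $736,900 − $44,800 = $692,100
First $51,500 at 42% = $21,630.00
Next $193,500 at 38% = $73,530.00
Next $194,000 at 30% = $58,200.00
Next $211,500 at 21% = $44,415.00
Remaining $41,600 at 17.5% = $7,280.00
Fee: $21,630.00 + $73,530.00 + $58,200.00 + $44,415.00 + $7,280.00 = $205,055.00
$205,055.00 is under the $260,500 cap.

$205,055.00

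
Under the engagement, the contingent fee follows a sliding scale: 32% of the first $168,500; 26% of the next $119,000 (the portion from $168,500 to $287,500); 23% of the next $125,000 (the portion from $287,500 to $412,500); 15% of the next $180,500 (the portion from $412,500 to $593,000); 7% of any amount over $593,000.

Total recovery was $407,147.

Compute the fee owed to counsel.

First $168,500 at 32% = $53,920.00
Next $119,000 at 26% = $30,940.00
Remaining $119,647 at 23% = $27,518.81
Fee: $53,920.00 + $30,940.00 + $27,518.81 = $112,378.81

$112,378.81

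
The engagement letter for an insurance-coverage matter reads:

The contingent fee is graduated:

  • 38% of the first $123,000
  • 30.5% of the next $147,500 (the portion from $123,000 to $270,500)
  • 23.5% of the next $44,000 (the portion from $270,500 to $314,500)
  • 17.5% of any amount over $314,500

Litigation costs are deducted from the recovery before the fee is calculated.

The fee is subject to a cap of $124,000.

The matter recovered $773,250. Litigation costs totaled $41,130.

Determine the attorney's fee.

$124,000.00

Fee base (net of costs): $773,250 − $41,130 = $732,120
First $123,000 at 38% = $46,740.00
Next $147,500 at 30.5% = $44,987.50
Next $44,000 at 23.5% = $10,340.00
Remaining $417,620 at 17.5% = $73,083.50
Fee: $46,740.00 + $44,987.50 + $10,340.00 + $73,083.50 = $175,151.00
$175,151.00 exceeds the $124,000 cap, so the fee is capped at $124,000.00.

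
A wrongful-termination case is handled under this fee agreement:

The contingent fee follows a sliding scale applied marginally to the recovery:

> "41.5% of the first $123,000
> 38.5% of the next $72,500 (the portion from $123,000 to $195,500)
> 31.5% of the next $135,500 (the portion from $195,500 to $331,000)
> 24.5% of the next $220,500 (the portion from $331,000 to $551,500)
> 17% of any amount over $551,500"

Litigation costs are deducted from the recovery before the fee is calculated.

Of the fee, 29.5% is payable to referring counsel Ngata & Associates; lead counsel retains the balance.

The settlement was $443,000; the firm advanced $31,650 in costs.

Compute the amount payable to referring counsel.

$41,691.10

Fee base (net of costs): $443,000 − $31,650 = $411,350
First $123,000 at 41.5% = $51,045.00
Next $72,500 at 38.5% = $27,912.50
Next $135,500 at 31.5% = $42,682.50
Remaining $80,350 at 24.5% = $19,685.75
Fee: $51,045.00 + $27,912.50 + $42,682.50 + $19,685.75 = $141,325.75
Referral share: 29.5% of $141,325.75 = $41,691.10; lead counsel retains $141,325.75 − $41,691.10 = $99,634.65.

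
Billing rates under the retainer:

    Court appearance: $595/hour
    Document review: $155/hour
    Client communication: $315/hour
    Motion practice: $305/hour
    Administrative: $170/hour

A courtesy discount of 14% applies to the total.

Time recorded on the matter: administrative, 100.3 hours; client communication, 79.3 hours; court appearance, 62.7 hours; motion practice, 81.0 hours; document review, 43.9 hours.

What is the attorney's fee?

$95,327.99

Court appearance: 62.7 × $595 = $37,306.50
Document review: 43.9 × $155 = $6,804.50
Client communication: 79.3 × $315 = $24,979.50
Motion practice: 81.0 × $305 = $24,705.00
Administrative: 100.3 × $170 = $17,051.00
Subtotal: $110,846.50
Less 14% discount: −$15,518.51
Total: $110,846.50 − $15,518.51 = $95,327.99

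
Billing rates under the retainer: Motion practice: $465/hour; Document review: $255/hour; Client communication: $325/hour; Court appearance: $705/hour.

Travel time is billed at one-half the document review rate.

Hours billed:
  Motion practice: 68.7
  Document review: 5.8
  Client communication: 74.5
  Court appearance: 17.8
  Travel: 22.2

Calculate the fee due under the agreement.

Motion practice: 68.7 × $465 = $31,945.50
Document review: 5.8 × $255 = $1,479.00
Client communication: 74.5 × $325 = $24,212.50
Court appearance: 17.8 × $705 = $12,549.00
Subtotal: $31,945.50 + $1,479.00 + $24,212.50 + $12,549.00 = $70,186.00
Travel: 22.2 × ($255 ÷ 2) = 22.2 × $127.50 = $2,830.50
Total: $70,186.00 + $2,830.50 = $73,016.50

$73,016.50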